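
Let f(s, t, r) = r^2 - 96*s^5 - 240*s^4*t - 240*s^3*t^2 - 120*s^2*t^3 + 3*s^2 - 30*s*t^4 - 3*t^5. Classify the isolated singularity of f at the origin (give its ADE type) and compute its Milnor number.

The Hessian of f at 0 is [[6, 0, 0], [0, 0, 0], [0, 0, 2]] with rank 2, so corank 1. A Groebner basis of the Jacobian ideal J(f) in C{s,t,r} is {t^4, s, r}; counting standard monomials gives mu = 4. Corank 1: A-series; mu = 4 gives A_4.

Type A_{4}, Milnor number mu = 4.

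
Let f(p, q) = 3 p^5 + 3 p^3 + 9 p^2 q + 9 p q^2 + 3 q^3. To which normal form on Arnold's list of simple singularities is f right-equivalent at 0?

The Hessian of f at 0 is [[0, 0], [0, 0]] with rank 0, so corank 2. A Groebner basis of the Jacobian ideal J(f) in C{p,q} is {q^5, p*q^3 + 3*q^4/4, p^2 + 2*p*q + q^2}; counting standard monomials gives mu = 8. Corank 2; j^3 = 3*(p + q)^3 is a perfect cube, so E-series; the 5-jet and mu = 8 give E_8.

E8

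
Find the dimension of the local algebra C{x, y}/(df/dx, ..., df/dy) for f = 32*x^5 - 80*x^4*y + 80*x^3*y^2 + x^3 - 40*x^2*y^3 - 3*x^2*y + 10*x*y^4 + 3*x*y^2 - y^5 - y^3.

The Hessian of f at 0 has rank 0. Corank 2; j^3 = (x - y)^3 is a perfect cube, so E-series; the 5-jet and mu = 8 give E_8.

8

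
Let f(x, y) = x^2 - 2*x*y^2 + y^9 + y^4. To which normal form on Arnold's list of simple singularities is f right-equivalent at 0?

A_{8}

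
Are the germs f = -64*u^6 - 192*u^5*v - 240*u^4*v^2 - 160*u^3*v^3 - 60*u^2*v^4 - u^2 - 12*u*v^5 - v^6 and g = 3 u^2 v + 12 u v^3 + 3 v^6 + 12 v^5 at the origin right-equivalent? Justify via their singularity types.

No.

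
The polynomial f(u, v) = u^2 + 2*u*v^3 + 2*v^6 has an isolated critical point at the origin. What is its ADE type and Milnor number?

Type A_{5}, Milnor number mu = 5.

The Hessian of f at 0 is [[2, 0], [0, 0]] with rank 1, so corank 1. A Groebner basis of the Jacobian ideal J(f) in C{u,v} is {u*v^2, u + v^3, u^2}; counting standard monomials gives mu = 5. Corank 1: A-series; mu = 5 gives A_5.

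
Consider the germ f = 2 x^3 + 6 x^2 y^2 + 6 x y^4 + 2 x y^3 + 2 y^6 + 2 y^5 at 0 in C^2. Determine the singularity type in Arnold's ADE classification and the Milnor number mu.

Type E_{7}, Milnor number mu = 7.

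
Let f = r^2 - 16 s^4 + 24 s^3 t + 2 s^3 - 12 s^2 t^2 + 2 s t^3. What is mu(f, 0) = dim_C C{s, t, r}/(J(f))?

The Hessian of f at 0 has rank 1. Corank 2; j^3 = 2*s^3 is a perfect cube, so E-series; the 4-jet and mu = 7 give E_7.

7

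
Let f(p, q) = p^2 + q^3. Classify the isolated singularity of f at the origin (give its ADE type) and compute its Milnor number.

Type A_{2}, Milnor number mu = 2.

The Hessian of f at 0 has rank 1. Corank 1: A-series; mu = 2 gives A_2.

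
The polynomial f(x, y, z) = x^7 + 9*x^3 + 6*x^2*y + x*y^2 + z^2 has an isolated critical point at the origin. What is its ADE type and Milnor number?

Type D_8, Milnor number mu = 8.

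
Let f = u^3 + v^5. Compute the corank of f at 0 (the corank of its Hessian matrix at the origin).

Hessian at 0 has rank 0.

2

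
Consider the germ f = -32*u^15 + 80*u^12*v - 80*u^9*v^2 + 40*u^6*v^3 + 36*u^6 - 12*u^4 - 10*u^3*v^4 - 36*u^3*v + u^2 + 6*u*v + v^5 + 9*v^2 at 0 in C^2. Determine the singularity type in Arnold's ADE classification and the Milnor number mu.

The Hessian of f at 0 is [[2, 6], [6, 18]] with rank 1, so corank 1. A Groebner basis of the Jacobian ideal J(f) in C{u,v} is {u/162 + v^3 + v/54, u^2 - 9*v^2, u*v + 3*v^2}; counting standard monomials gives mu = 4. Corank 1: A-series; mu = 4 gives A_4.

Type A_4, Milnor number mu = 4.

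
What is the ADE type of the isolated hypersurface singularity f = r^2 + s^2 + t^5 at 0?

A4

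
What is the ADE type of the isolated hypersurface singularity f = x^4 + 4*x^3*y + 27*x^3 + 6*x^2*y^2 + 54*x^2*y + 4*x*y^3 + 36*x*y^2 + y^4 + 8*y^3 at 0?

E_{6}

The Hessian of f at 0 has rank 0. Corank 2; j^3 = (3*x + 2*y)^3 is a perfect cube, so E-series; the 4-jet and mu = 6 give E_6.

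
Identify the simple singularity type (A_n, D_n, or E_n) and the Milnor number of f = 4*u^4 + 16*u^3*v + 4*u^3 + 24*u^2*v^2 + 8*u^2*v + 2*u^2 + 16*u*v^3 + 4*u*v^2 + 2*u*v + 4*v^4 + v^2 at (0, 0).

The Hessian of f at 0 has rank 2. Corank 0: nondegenerate Morse point, so A_1.

Type A_{1}, Milnor number mu = 1.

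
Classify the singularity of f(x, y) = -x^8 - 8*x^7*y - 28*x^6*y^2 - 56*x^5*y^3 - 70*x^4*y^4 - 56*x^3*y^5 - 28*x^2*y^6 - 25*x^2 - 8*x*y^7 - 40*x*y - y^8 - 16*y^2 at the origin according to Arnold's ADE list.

The Hessian of f at 0 is [[-50, -40], [-40, -32]] with rank 1, so corank 1. A Groebner basis of the Jacobian ideal J(f) in C{x,y} is {y^7, x + 4*y/5}; counting standard monomials gives mu = 7. Corank 1: A-series; mu = 7 gives A_7.

A_7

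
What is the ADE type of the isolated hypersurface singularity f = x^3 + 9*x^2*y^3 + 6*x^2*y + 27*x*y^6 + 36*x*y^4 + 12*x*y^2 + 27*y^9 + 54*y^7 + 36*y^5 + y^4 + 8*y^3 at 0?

The Hessian of f at 0 is [[0, 0], [0, 0]] with rank 0, so corank 2. A Groebner basis of the Jacobian ideal J(f) in C{x,y} is {y^3, x^2 + 4*x*y + 4*y^2}; counting standard monomials gives mu = 6. Corank 2; j^3 = (x + 2*y)^3 is a perfect cube, so E-series; the 4-jet and mu = 6 give E_6.

E_6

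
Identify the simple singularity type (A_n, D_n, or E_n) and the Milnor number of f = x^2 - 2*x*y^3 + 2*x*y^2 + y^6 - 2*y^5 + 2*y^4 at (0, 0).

The Hessian of f at 0 has rank 1. Corank 1: A-series; mu = 3 gives A_3.

Type A3, Milnor number mu = 3.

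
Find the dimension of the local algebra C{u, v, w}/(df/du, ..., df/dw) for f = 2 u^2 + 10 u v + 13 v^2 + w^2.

1

The Hessian of f at 0 has rank 3. Corank 0: nondegenerate Morse point, so A_1.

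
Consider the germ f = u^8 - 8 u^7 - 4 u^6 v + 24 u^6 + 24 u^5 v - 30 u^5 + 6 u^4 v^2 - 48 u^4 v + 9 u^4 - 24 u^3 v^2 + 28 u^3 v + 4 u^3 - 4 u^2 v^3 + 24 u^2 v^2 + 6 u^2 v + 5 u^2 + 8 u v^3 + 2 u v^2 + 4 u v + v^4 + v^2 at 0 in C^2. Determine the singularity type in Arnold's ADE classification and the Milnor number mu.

Type A_1, Milnor number mu = 1.

The Hessian of f at 0 is [[10, 4], [4, 2]] with rank 2, so corank 0. A Groebner basis of the Jacobian ideal J(f) in C{u,v} is {u, v}; counting standard monomials gives mu = 1. Corank 0: nondegenerate Morse point, so A_1.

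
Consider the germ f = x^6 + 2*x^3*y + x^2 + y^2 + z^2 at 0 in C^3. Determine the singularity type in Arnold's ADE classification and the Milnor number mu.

The Hessian of f at 0 has rank 3. Corank 0: nondegenerate Morse point, so A_1.

Type A1, Milnor number mu = 1.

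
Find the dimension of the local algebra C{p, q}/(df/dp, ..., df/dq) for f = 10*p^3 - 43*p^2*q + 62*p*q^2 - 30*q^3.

4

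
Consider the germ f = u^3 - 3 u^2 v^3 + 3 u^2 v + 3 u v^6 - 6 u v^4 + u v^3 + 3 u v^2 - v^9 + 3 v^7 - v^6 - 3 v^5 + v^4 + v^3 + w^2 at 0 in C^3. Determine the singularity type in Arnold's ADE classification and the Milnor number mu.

Type E_7, Milnor number mu = 7.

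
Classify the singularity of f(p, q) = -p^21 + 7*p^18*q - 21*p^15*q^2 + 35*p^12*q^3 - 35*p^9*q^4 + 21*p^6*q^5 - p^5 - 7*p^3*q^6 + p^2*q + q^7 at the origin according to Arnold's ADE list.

D_8

The Hessian of f at 0 is [[0, 0], [0, 0]] with rank 0, so corank 2. A Groebner basis of the Jacobian ideal J(f) in C{p,q} is {p^2/7 + q^6, p^3, p*q}; counting standard monomials gives mu = 8. Corank 2; j^3 = p^2*q has shape L^2 M (L != M), so D-series; mu = 8 gives D_8.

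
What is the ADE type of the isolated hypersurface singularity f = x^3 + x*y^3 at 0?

E_{7}

The Hessian of f at 0 has rank 0. Corank 2; j^3 = x^3 is a perfect cube, so E-series; the 4-jet and mu = 7 give E_7.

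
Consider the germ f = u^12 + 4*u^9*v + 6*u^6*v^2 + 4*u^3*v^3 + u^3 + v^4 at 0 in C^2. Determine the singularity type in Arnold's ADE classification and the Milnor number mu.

Type E6, Milnor number mu = 6.

The Hessian of f at 0 is [[0, 0], [0, 0]] with rank 0, so corank 2. A Groebner basis of the Jacobian ideal J(f) in C{u,v} is {v^3, u^2}; counting standard monomials gives mu = 6. Corank 2; j^3 = u^3 is a perfect cube, so E-series; the 4-jet and mu = 6 give E_6.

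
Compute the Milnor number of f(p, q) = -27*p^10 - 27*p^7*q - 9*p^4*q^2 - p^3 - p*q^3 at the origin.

7

The Hessian of f at 0 is [[0, 0], [0, 0]] with rank 0, so corank 2. A Groebner basis of the Jacobian ideal J(f) in C{p,q} is {p^3, p*q^2, 3*p^2 + q^3}; counting standard monomials gives mu = 7. Corank 2; j^3 = -p^3 is a perfect cube, so E-series; the 4-jet and mu = 7 give E_7.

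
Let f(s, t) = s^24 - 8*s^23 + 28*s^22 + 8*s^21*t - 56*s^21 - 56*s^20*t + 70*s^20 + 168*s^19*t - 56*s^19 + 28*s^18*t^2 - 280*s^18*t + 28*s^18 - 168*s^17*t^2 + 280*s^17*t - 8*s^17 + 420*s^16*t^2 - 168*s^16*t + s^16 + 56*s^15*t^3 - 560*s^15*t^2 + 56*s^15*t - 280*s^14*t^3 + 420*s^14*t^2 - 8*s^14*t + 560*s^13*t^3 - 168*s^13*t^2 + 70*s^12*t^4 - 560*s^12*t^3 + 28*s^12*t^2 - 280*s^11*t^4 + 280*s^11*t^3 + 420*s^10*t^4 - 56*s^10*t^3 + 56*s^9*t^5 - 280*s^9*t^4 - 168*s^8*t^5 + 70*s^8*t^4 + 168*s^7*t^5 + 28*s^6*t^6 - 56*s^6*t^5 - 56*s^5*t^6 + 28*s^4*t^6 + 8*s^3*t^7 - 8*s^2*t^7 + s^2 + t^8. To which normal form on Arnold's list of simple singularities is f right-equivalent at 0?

A7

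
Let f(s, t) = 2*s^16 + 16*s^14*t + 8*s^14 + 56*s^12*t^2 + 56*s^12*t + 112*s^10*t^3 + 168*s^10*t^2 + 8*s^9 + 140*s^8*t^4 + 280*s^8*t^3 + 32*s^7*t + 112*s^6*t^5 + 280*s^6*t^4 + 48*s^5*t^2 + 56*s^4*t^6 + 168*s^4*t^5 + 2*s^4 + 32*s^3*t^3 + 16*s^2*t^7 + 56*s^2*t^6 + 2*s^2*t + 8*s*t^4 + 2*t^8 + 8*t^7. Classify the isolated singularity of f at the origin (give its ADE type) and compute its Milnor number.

Type D_9, Milnor number mu = 9.

The Hessian of f at 0 is [[0, 0], [0, 0]] with rank 0, so corank 2. A Groebner basis of the Jacobian ideal J(f) in C{s,t} is {s^2*t^2, s^2*t + s^2/2 + s*t^3, s*t/2 + t^4, s^3}; counting standard monomials gives mu = 9. Corank 2; j^3 = 2*s^2*t has shape L^2 M (L != M), so D-series; mu = 9 gives D_9.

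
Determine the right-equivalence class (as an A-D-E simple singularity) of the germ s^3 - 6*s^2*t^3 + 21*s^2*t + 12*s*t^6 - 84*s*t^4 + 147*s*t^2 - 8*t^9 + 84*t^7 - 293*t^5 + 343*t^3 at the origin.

The Hessian of f at 0 is [[0, 0], [0, 0]] with rank 0, so corank 2. A Groebner basis of the Jacobian ideal J(f) in C{s,t} is {-s^2/4 + s*t^3 - 7*s*t/2 - 49*t^2/4, t^4, s^3 - 147*s*t^2 - 686*t^3, s^2*t + 14*s*t^2 + 49*t^3}; counting standard monomials gives mu = 8. Corank 2; j^3 = (s + 7*t)^3 is a perfect cube, so E-series; the 5-jet and mu = 8 give E_8.

E_8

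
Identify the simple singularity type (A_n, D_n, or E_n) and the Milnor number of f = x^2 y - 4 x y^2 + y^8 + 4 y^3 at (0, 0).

The Hessian of f at 0 is [[0, 0], [0, 0]] with rank 0, so corank 2. A Groebner basis of the Jacobian ideal J(f) in C{x,y} is {x^2/8 + y^7 - y^2/2, x^3 - 8*y^3, x*y - 2*y^2}; counting standard monomials gives mu = 9. Corank 2; j^3 = y*(x - 2*y)^2 has shape L^2 M (L != M), so D-series; mu = 9 gives D_9.

Type D_9, Milnor number mu = 9.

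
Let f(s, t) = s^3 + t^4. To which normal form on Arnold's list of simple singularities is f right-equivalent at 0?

The Hessian of f at 0 has rank 0. Corank 2; j^3 = s^3 is a perfect cube, so E-series; the 4-jet and mu = 6 give E_6.

E6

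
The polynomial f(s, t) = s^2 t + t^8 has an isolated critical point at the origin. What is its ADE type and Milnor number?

The Hessian of f at 0 has rank 0. Corank 2; j^3 = s^2*t has shape L^2 M (L != M), so D-series; mu = 9 gives D_9.

Type D9, Milnor number mu = 9.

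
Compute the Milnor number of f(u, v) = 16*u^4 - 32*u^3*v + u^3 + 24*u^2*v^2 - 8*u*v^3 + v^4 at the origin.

6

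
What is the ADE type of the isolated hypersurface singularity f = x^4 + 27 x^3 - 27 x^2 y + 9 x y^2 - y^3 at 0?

E_{6}

The Hessian of f at 0 has rank 0. Corank 2; j^3 = (3*x - y)^3 is a perfect cube, so E-series; the 4-jet and mu = 6 give E_6.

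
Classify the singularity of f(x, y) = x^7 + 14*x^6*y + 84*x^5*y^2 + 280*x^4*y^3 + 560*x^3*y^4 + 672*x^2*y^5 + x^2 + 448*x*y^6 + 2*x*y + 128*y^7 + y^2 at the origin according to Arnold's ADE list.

A6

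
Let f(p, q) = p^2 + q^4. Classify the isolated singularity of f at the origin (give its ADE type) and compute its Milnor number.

Type A3, Milnor number mu = 3.

The Hessian of f at 0 has rank 1. Corank 1: A-series; mu = 3 gives A_3.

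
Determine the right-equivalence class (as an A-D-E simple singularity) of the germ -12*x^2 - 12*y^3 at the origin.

The Hessian of f at 0 is [[-24, 0], [0, 0]] with rank 1, so corank 1. A Groebner basis of the Jacobian ideal J(f) in C{x,y} is {y^2, x}; counting standard monomials gives mu = 2. Corank 1: A-series; mu = 2 gives A_2.

A2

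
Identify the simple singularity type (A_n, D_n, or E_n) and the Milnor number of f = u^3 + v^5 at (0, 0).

The Hessian of f at 0 is [[0, 0], [0, 0]] with rank 0, so corank 2. A Groebner basis of the Jacobian ideal J(f) in C{u,v} is {v^4, u^2}; counting standard monomials gives mu = 8. Corank 2; j^3 = u^3 is a perfect cube, so E-series; the 5-jet and mu = 8 give E_8.

Type E8, Milnor number mu = 8.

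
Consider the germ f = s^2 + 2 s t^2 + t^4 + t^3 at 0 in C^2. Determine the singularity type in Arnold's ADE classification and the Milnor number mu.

The Hessian of f at 0 is [[2, 0], [0, 0]] with rank 1, so corank 1. A Groebner basis of the Jacobian ideal J(f) in C{s,t} is {t^2, s}; counting standard monomials gives mu = 2. Corank 1: A-series; mu = 2 gives A_2.

Type A_{2}, Milnor number mu = 2.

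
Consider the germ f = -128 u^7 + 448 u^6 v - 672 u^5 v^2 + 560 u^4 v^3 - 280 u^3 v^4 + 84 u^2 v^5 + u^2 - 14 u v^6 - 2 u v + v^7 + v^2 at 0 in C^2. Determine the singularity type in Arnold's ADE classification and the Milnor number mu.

The Hessian of f at 0 is [[2, -2], [-2, 2]] with rank 1, so corank 1. A Groebner basis of the Jacobian ideal J(f) in C{u,v} is {v^6, u - v}; counting standard monomials gives mu = 6. Corank 1: A-series; mu = 6 gives A_6.

Type A6, Milnor number mu = 6.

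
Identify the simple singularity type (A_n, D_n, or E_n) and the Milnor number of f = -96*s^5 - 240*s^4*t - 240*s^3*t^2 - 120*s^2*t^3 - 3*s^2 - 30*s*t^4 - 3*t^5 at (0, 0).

Type A_{4}, Milnor number mu = 4.

The Hessian of f at 0 has rank 1. Corank 1: A-series; mu = 4 gives A_4.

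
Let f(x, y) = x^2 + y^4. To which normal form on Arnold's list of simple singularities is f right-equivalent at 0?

A_{3}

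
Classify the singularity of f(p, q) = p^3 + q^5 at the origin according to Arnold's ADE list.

The Hessian of f at 0 is [[0, 0], [0, 0]] with rank 0, so corank 2. A Groebner basis of the Jacobian ideal J(f) in C{p,q} is {q^4, p^2}; counting standard monomials gives mu = 8. Corank 2; j^3 = p^3 is a perfect cube, so E-series; the 5-jet and mu = 8 give E_8.

E8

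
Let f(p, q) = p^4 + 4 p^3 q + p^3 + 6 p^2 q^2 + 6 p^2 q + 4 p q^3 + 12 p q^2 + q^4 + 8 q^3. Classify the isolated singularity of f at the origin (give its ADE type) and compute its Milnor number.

Type E6, Milnor number mu = 6.

The Hessian of f at 0 has rank 0. Corank 2; j^3 = (p + 2*q)^3 is a perfect cube, so E-series; the 4-jet and mu = 6 give E_6.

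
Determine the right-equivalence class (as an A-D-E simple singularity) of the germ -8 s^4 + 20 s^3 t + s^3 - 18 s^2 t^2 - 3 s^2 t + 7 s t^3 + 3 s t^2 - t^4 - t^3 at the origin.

E_{7}

The Hessian of f at 0 is [[0, 0], [0, 0]] with rank 0, so corank 2. A Groebner basis of the Jacobian ideal J(f) in C{s,t} is {3*s^2/4 - 3*s*t/2 + t^4 - t^3/4 + 3*t^2/4, s^3 - 9*s^2/4 + 9*s*t/2 - t^3/4 - 9*t^2/4, s^2*t - 7*s^2/4 + 7*s*t/2 - 5*t^3/12 - 7*t^2/4, -s^2 + s*t^2 + 2*s*t - 2*t^3/3 - t^2}; counting standard monomials gives mu = 7. Corank 2; j^3 = (s - t)^3 is a perfect cube, so E-series; the 4-jet and mu = 7 give E_7.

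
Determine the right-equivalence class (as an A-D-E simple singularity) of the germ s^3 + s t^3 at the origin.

E7

The Hessian of f at 0 has rank 0. Corank 2; j^3 = s^3 is a perfect cube, so E-series; the 4-jet and mu = 7 give E_7.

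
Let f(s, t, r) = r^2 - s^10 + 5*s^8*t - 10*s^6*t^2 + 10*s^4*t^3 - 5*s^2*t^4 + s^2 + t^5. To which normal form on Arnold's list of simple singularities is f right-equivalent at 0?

The Hessian of f at 0 has rank 2. Corank 1: A-series; mu = 4 gives A_4.

A4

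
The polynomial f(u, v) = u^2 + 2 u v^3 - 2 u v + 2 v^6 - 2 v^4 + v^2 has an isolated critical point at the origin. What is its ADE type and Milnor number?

Type A5, Milnor number mu = 5.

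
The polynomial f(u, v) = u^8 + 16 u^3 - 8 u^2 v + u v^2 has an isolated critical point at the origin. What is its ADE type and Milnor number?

The Hessian of f at 0 is [[0, 0], [0, 0]] with rank 0, so corank 2. A Groebner basis of the Jacobian ideal J(f) in C{u,v} is {-8192*u*v + v^7 + 2048*v^2, u*v^2 - v^3/4, u^2 - u*v/4}; counting standard monomials gives mu = 9. Corank 2; j^3 = u*(4*u - v)^2 has shape L^2 M (L != M), so D-series; mu = 9 gives D_9.

Type D_9, Milnor number mu = 9.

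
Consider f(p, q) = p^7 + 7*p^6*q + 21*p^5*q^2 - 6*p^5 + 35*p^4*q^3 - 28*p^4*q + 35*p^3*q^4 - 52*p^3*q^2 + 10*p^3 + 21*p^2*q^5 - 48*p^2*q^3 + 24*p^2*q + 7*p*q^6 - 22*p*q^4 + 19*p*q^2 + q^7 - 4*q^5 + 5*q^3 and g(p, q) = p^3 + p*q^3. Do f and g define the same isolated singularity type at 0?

No.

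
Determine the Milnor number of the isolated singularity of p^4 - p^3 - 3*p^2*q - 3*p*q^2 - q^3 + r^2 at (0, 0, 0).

6

The Hessian of f at 0 has rank 1. Corank 2; j^3 = -(p + q)^3 is a perfect cube, so E-series; the 4-jet and mu = 6 give E_6.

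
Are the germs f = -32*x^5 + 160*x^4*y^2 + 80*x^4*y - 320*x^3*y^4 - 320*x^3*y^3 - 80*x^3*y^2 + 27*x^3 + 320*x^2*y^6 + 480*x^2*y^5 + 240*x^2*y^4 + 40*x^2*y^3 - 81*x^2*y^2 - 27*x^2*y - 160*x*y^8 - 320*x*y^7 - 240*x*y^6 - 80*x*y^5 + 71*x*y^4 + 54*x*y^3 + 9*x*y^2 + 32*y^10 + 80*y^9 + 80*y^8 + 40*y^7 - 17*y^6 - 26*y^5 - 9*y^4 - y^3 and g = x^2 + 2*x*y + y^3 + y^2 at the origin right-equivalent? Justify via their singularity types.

No.

The Hessian of f at 0 has rank 0. Corank 2; j^3 = (3*x - y)^3 is a perfect cube, so E-series; the 5-jet and mu = 8 give E_8. The Hessian of g at 0 has rank 1. Corank 1: A-series; mu = 2 gives A_2. f is E_8 but g is A_2, hence not right-equivalent.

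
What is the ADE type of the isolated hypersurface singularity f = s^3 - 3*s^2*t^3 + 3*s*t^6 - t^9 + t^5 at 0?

The Hessian of f at 0 is [[0, 0], [0, 0]] with rank 0, so corank 2. A Groebner basis of the Jacobian ideal J(f) in C{s,t} is {-s^2/2 + s*t^3, t^4, s^3, s^2*t}; counting standard monomials gives mu = 8. Corank 2; j^3 = s^3 is a perfect cube, so E-series; the 5-jet and mu = 8 give E_8.

E_{8}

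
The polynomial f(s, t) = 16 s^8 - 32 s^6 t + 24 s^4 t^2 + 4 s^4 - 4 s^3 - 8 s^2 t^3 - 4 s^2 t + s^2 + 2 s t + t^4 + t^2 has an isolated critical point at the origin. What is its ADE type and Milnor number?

The Hessian of f at 0 has rank 1. Corank 1: A-series; mu = 3 gives A_3.

Type A3, Milnor number mu = 3.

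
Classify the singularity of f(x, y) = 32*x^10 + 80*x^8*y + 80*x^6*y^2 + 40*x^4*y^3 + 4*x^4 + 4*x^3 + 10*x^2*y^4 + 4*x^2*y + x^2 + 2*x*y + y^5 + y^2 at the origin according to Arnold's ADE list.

The Hessian of f at 0 is [[2, 2], [2, 2]] with rank 1, so corank 1. A Groebner basis of the Jacobian ideal J(f) in C{x,y} is {x/8 + y^3 + y^2/4 + y/8, x^2 + x/2 + y/2, x*y - x/4 + y^2/2 - y/4}; counting standard monomials gives mu = 4. Corank 1: A-series; mu = 4 gives A_4.

A_{4}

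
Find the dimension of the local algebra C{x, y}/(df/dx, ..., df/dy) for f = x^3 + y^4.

6

The Hessian of f at 0 has rank 0. Corank 2; j^3 = x^3 is a perfect cube, so E-series; the 4-jet and mu = 6 give E_6.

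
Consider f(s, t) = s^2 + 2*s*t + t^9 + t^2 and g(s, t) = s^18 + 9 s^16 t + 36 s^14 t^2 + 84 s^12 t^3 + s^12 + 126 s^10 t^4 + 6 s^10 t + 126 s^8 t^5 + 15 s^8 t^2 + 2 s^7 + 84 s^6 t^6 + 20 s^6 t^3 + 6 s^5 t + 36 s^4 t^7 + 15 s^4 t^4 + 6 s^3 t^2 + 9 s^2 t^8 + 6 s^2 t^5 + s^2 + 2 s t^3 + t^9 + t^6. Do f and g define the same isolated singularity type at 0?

Yes.

The Hessian of f at 0 has rank 1. Corank 1: A-series; mu = 8 gives A_8. The Hessian of g at 0 has rank 1. Corank 1: A-series; mu = 8 gives A_8. Both have type A_8, hence right-equivalent.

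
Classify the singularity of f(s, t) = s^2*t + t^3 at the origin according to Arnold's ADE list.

D_4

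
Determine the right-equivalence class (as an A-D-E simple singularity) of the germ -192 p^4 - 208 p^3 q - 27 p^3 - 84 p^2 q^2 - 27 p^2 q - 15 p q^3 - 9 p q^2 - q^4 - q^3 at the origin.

The Hessian of f at 0 has rank 0. Corank 2; j^3 = -(3*p + q)^3 is a perfect cube, so E-series; the 4-jet and mu = 7 give E_7.

E_7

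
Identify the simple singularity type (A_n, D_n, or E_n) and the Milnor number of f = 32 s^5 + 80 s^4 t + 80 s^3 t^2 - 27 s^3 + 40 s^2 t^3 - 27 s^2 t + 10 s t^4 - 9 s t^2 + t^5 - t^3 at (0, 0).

Type E8, Milnor number mu = 8.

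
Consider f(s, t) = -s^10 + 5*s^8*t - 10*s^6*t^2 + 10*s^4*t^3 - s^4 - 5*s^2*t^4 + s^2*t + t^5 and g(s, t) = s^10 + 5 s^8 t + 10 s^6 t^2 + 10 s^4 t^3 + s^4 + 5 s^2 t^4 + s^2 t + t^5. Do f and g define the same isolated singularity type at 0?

Yes.

The Hessian of f at 0 has rank 0. Corank 2; j^3 = s^2*t has shape L^2 M (L != M), so D-series; mu = 6 gives D_6. The Hessian of g at 0 has rank 0. Corank 2; j^3 = s^2*t has shape L^2 M (L != M), so D-series; mu = 6 gives D_6. Both have type D_6, hence right-equivalent.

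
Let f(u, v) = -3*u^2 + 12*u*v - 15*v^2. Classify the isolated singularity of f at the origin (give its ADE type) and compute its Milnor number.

Type A_1, Milnor number mu = 1.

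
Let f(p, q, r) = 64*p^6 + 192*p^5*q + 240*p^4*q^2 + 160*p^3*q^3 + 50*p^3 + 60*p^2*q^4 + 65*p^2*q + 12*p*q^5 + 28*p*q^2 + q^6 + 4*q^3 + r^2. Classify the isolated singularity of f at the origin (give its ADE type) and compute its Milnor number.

Type D_7, Milnor number mu = 7.

The Hessian of f at 0 has rank 1. Corank 2; j^3 = (2*p + q)*(5*p + 2*q)^2 has shape L^2 M (L != M), so D-series; mu = 7 gives D_7.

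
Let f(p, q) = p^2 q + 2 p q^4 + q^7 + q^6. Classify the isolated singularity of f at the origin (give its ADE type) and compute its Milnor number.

The Hessian of f at 0 is [[0, 0], [0, 0]] with rank 0, so corank 2. A Groebner basis of the Jacobian ideal J(f) in C{p,q} is {p*q + q^4, p^3, p^2*q, -p^2/6 + p*q^2}; counting standard monomials gives mu = 7. Corank 2; j^3 = p^2*q has shape L^2 M (L != M), so D-series; mu = 7 gives D_7.

Type D_{7}, Milnor number mu = 7.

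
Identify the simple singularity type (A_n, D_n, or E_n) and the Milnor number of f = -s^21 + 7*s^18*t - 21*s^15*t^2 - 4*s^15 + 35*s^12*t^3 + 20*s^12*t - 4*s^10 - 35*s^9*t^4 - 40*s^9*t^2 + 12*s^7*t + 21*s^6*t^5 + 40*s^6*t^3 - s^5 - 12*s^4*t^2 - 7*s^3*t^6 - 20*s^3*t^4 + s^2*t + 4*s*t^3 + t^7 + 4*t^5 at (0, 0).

Type D_{8}, Milnor number mu = 8.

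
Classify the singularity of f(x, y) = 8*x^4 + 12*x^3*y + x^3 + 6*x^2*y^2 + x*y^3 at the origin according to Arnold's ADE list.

E_7

The Hessian of f at 0 has rank 0. Corank 2; j^3 = x^3 is a perfect cube, so E-series; the 4-jet and mu = 7 give E_7.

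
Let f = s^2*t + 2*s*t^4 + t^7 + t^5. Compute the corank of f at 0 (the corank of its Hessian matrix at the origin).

2

Hessian at 0 has rank 0.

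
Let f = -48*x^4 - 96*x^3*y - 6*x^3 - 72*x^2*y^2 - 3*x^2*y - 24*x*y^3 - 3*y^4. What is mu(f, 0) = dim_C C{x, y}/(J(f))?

The Hessian of f at 0 is [[0, 0], [0, 0]] with rank 0, so corank 2. A Groebner basis of the Jacobian ideal J(f) in C{x,y} is {x*y^2, -x*y/8 + y^3, x^2 + x*y/2}; counting standard monomials gives mu = 5. Corank 2; j^3 = -3*x^2*(2*x + y) has shape L^2 M (L != M), so D-series; mu = 5 gives D_5.

5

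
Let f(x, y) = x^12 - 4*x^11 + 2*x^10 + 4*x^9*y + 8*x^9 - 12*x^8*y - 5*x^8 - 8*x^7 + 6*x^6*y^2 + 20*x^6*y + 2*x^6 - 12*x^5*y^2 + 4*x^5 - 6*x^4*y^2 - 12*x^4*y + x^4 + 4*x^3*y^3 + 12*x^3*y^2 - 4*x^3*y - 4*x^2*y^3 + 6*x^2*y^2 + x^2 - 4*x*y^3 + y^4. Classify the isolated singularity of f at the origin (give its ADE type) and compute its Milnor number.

The Hessian of f at 0 is [[2, 0], [0, 0]] with rank 1, so corank 1. A Groebner basis of the Jacobian ideal J(f) in C{x,y} is {y^3, x}; counting standard monomials gives mu = 3. Corank 1: A-series; mu = 3 gives A_3.

Type A_3, Milnor number mu = 3.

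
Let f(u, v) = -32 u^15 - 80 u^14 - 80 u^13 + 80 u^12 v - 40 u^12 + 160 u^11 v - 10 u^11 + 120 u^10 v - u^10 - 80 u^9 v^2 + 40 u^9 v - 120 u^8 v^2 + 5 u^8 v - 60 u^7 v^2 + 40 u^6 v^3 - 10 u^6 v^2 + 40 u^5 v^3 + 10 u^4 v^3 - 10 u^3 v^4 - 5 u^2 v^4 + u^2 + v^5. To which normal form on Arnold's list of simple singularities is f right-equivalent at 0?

The Hessian of f at 0 has rank 1. Corank 1: A-series; mu = 4 gives A_4.

A_{4}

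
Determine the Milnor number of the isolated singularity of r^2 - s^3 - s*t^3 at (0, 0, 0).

7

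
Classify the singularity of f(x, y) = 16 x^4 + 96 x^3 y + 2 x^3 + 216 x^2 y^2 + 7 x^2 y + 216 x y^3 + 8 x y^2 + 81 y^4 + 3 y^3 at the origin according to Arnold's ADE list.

D_{5}

The Hessian of f at 0 is [[0, 0], [0, 0]] with rank 0, so corank 2. A Groebner basis of the Jacobian ideal J(f) in C{x,y} is {x*y^2 + x*y/8 + y^2/8, -x*y/8 + y^3 - y^2/8, x^2 + 5*x*y/2 + 3*y^2/2}; counting standard monomials gives mu = 5. Corank 2; j^3 = (x + y)^2*(2*x + 3*y) has shape L^2 M (L != M), so D-series; mu = 5 gives D_5.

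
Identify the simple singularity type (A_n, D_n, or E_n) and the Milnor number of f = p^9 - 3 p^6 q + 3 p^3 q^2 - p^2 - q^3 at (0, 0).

Type A_{2}, Milnor number mu = 2.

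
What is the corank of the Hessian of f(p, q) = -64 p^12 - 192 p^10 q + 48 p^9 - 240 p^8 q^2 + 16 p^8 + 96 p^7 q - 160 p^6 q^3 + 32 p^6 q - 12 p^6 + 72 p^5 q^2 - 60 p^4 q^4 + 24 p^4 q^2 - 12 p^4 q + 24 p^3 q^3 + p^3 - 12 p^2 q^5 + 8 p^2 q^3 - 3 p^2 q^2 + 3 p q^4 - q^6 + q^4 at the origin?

2

Hessian at 0 has rank 0.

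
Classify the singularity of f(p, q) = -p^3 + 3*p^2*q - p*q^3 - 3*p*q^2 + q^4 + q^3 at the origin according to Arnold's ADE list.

E_{7}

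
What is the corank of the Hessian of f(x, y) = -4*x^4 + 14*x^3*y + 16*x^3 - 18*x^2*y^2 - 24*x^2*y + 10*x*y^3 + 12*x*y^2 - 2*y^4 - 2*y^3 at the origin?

Hessian at 0 has rank 0.

2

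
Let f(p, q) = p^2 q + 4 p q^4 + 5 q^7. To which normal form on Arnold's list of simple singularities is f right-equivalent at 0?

D_8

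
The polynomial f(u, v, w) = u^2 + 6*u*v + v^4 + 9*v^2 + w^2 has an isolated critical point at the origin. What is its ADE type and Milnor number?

The Hessian of f at 0 has rank 2. Corank 1: A-series; mu = 3 gives A_3.

Type A_{3}, Milnor number mu = 3.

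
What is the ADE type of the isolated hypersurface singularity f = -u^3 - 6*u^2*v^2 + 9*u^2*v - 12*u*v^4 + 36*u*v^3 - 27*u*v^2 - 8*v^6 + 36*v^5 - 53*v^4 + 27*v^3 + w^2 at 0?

The Hessian of f at 0 has rank 1. Corank 2; j^3 = -(u - 3*v)^3 is a perfect cube, so E-series; the 4-jet and mu = 6 give E_6.

E6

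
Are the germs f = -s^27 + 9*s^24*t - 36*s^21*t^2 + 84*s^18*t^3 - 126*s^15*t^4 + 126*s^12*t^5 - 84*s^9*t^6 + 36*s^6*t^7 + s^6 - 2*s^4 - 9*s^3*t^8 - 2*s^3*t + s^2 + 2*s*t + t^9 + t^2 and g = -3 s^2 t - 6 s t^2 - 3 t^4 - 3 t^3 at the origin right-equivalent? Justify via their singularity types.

The Hessian of f at 0 is [[2, 2], [2, 2]] with rank 1, so corank 1. A Groebner basis of the Jacobian ideal J(f) in C{s,t} is {-2*s^2 + s*t^3 - 5*s*t - 3*t^2, 3*s^2 + 7*s*t + t^4 + 4*t^2, s^3 - s - t, s^2*t + s*t^2 + s/3 + t^3/3 + t/3}; counting standard monomials gives mu = 8. Corank 1: A-series; mu = 8 gives A_8. The Hessian of g at 0 is [[0, 0], [0, 0]] with rank 0, so corank 2. A Groebner basis of the Jacobian ideal J(g) in C{s,t} is {s^3 - s^2/4 + t^2/4, s^2/4 + t^3 - t^2/4, s*t + t^2}; counting standard monomials gives mu = 5. Corank 2; j^3 = -3*t*(s + t)^2 has shape L^2 M (L != M), so D-series; mu = 5 gives D_5. f is A_8 but g is D_5, hence not right-equivalent.

No.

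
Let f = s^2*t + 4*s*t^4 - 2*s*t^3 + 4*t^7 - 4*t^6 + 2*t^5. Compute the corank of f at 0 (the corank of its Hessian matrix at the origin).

2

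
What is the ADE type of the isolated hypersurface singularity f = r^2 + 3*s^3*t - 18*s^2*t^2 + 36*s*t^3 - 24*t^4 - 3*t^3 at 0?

The Hessian of f at 0 has rank 1. Corank 2; j^3 = -3*t^3 is a perfect cube, so E-series; the 4-jet and mu = 7 give E_7.

E_7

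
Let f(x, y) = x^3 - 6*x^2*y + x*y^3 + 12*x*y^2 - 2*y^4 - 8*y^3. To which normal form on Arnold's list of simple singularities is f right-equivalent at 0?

E_7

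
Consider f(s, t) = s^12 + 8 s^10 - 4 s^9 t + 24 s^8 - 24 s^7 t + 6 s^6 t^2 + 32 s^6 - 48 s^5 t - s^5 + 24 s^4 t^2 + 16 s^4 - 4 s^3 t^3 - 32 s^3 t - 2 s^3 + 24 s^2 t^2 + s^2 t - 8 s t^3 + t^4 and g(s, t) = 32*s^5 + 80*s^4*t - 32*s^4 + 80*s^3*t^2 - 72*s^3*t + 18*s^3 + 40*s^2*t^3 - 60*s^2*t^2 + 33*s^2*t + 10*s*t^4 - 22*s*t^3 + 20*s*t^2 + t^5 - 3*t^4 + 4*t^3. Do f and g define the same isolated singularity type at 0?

Yes.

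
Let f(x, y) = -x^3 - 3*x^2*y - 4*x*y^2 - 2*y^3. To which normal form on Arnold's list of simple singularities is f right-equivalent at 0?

The Hessian of f at 0 has rank 0. Corank 2; j^3 = -(x + y)*(x^2 + 2*x*y + 2*y^2) splits into three distinct lines over C (the quadratic factor has nonzero discriminant), so D_4.

D_{4}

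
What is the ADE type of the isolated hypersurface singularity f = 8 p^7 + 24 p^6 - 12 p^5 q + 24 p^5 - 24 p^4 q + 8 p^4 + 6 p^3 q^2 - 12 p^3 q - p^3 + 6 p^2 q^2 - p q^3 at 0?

The Hessian of f at 0 has rank 0. Corank 2; j^3 = -p^3 is a perfect cube, so E-series; the 4-jet and mu = 7 give E_7.

E_{7}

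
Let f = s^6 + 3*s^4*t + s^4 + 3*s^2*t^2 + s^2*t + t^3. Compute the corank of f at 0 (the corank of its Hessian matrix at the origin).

2

Hessian at 0 has rank 0.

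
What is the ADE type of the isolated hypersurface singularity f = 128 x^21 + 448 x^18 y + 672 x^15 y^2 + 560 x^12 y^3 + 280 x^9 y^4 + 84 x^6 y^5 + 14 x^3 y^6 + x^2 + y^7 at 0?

A_{6}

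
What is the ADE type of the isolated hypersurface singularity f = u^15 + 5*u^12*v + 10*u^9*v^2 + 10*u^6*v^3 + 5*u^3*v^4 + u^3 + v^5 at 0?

E8

The Hessian of f at 0 has rank 0. Corank 2; j^3 = u^3 is a perfect cube, so E-series; the 5-jet and mu = 8 give E_8.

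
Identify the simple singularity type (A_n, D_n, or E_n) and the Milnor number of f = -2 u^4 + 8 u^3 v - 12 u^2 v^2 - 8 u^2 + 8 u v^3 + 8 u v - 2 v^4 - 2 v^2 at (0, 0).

The Hessian of f at 0 is [[-16, 8], [8, -4]] with rank 1, so corank 1. A Groebner basis of the Jacobian ideal J(f) in C{u,v} is {v^3, u - v/2}; counting standard monomials gives mu = 3. Corank 1: A-series; mu = 3 gives A_3.

Type A3, Milnor number mu = 3.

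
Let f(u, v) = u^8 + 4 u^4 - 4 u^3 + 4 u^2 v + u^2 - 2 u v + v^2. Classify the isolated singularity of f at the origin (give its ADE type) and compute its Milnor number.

The Hessian of f at 0 is [[2, -2], [-2, 2]] with rank 1, so corank 1. A Groebner basis of the Jacobian ideal J(f) in C{u,v} is {u*v^3 - 3*u*v^2 + 5*u*v/4 - u/8 + 3*v^3/2 - v^2 + v/8, -7*u*v^2 + 7*u*v/2 - 3*u/8 + v^4 + 3*v^3 - 11*v^2/4 + 3*v/8, u^2 - u/2 + v/2}; counting standard monomials gives mu = 7. Corank 1: A-series; mu = 7 gives A_7.

Type A_{7}, Milnor number mu = 7.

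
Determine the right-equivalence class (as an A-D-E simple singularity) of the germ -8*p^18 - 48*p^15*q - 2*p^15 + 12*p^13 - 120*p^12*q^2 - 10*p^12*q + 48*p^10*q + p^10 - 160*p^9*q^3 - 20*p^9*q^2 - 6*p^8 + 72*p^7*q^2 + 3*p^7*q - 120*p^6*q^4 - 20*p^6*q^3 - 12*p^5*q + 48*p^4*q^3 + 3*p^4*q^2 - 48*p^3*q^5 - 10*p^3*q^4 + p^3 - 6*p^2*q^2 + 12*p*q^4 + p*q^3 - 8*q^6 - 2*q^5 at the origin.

E7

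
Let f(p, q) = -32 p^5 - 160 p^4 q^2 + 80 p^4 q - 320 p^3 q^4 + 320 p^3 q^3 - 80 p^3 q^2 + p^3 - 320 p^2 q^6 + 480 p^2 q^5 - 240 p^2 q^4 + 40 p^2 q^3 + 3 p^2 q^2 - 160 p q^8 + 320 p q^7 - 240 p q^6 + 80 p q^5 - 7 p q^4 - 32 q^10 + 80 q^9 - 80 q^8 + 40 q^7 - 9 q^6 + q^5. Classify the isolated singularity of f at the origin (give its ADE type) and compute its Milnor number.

Type E8, Milnor number mu = 8.

The Hessian of f at 0 has rank 0. Corank 2; j^3 = p^3 is a perfect cube, so E-series; the 5-jet and mu = 8 give E_8.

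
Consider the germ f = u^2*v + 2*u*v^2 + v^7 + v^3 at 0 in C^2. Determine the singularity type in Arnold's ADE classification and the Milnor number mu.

Type D_8, Milnor number mu = 8.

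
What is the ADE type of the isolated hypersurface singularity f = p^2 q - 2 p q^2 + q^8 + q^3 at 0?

D_9

The Hessian of f at 0 has rank 0. Corank 2; j^3 = q*(p - q)^2 has shape L^2 M (L != M), so D-series; mu = 9 gives D_9.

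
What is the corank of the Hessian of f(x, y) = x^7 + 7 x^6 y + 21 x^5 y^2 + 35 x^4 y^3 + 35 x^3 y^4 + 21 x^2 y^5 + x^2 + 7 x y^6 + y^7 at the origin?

1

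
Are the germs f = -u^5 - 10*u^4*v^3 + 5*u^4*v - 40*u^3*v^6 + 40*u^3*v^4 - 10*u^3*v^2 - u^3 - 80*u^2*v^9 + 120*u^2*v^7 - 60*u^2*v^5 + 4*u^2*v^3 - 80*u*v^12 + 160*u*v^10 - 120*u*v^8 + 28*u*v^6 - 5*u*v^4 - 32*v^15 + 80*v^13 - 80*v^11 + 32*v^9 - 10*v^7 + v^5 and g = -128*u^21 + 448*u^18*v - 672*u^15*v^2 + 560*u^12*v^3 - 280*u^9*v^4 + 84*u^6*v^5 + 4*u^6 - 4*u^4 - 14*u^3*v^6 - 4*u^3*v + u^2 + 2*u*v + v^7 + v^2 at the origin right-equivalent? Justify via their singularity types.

No.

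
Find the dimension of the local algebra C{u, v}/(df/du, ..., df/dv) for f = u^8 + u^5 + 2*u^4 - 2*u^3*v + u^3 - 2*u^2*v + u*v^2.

9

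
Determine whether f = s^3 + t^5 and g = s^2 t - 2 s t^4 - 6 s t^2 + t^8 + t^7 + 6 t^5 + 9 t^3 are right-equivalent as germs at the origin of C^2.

No.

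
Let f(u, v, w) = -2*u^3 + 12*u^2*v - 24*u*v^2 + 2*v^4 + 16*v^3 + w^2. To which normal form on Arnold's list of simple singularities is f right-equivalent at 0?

E_{6}

The Hessian of f at 0 has rank 1. Corank 2; j^3 = -2*(u - 2*v)^3 is a perfect cube, so E-series; the 4-jet and mu = 6 give E_6.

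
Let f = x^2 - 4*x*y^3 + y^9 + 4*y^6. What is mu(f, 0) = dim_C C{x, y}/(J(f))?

The Hessian of f at 0 has rank 1. Corank 1: A-series; mu = 8 gives A_8.

8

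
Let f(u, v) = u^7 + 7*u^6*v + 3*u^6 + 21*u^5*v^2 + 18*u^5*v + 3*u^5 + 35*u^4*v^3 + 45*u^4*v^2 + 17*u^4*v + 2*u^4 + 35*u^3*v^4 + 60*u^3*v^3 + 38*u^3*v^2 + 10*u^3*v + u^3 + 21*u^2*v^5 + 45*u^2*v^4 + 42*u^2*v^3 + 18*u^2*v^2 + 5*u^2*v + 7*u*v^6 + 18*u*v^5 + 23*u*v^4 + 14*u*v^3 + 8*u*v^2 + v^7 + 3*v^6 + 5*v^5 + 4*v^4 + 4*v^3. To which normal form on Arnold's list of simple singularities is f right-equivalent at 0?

D7

The Hessian of f at 0 has rank 0. Corank 2; j^3 = (u + v)*(u + 2*v)^2 has shape L^2 M (L != M), so D-series; mu = 7 gives D_7.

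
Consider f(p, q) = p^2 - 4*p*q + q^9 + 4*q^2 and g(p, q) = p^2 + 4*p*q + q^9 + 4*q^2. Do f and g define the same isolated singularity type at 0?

The Hessian of f at 0 has rank 1. Corank 1: A-series; mu = 8 gives A_8. The Hessian of g at 0 has rank 1. Corank 1: A-series; mu = 8 gives A_8. Both have type A_8, hence right-equivalent.

Yes.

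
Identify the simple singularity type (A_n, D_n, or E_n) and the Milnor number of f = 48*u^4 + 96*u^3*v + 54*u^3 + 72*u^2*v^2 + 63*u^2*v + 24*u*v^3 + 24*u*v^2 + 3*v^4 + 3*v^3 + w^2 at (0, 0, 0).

Type D5, Milnor number mu = 5.

The Hessian of f at 0 has rank 1. Corank 2; j^3 = 3*(2*u + v)*(3*u + v)^2 has shape L^2 M (L != M), so D-series; mu = 5 gives D_5.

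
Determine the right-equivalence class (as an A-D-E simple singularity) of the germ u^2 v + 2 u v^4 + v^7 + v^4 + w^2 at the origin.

The Hessian of f at 0 has rank 1. Corank 2; j^3 = u^2*v has shape L^2 M (L != M), so D-series; mu = 5 gives D_5.

D5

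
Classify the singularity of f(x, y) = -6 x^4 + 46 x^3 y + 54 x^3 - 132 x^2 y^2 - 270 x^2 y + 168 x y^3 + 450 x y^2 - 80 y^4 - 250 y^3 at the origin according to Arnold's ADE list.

The Hessian of f at 0 is [[0, 0], [0, 0]] with rank 0, so corank 2. A Groebner basis of the Jacobian ideal J(f) in C{x,y} is {19683*x^2 - 65610*x*y + y^4 + 27*y^3 + 54675*y^2, x^3 - 1485*x^2 + 4950*x*y - 20*y^3/3 - 4125*y^2, x^2*y - 567*x^2 + 1890*x*y - 32*y^3/9 - 1575*y^2, -162*x^2 + x*y^2 + 540*x*y - 17*y^3/9 - 450*y^2}; counting standard monomials gives mu = 7. Corank 2; j^3 = 2*(3*x - 5*y)^3 is a perfect cube, so E-series; the 4-jet and mu = 7 give E_7.

E_7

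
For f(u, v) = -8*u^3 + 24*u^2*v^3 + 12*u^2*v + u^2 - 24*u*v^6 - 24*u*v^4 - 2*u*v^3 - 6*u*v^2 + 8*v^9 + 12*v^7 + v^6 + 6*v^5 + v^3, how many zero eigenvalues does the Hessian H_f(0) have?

1

Hessian at 0 has rank 1.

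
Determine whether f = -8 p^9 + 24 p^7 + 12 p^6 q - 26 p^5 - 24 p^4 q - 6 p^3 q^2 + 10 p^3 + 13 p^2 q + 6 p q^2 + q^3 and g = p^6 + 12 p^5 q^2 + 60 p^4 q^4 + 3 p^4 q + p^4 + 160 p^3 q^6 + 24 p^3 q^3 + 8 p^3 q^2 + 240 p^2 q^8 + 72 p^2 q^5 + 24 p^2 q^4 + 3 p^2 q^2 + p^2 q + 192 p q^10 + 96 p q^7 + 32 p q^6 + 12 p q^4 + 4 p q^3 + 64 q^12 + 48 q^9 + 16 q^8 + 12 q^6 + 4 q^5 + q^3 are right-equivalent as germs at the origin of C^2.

Yes.

The Hessian of f at 0 has rank 0. Corank 2; j^3 = (2*p + q)*(5*p^2 + 4*p*q + q^2) splits into three distinct lines over C (the quadratic factor has nonzero discriminant), so D_4. The Hessian of g at 0 has rank 0. Corank 2; j^3 = q*(p^2 + q^2) splits into three distinct lines over C (the quadratic factor has nonzero discriminant), so D_4. Both have type D_4, hence right-equivalent.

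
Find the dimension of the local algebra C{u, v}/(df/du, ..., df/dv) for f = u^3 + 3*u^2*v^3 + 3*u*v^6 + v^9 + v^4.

6

The Hessian of f at 0 has rank 0. Corank 2; j^3 = u^3 is a perfect cube, so E-series; the 4-jet and mu = 6 give E_6.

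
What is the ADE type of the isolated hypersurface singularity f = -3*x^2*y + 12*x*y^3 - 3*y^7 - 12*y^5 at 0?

The Hessian of f at 0 is [[0, 0], [0, 0]] with rank 0, so corank 2. A Groebner basis of the Jacobian ideal J(f) in C{x,y} is {x^2*y^2 + 4*x^2/7 - 8*x*y^2/7, x^3 + 8*x^2/7 - 16*x*y^2/7, -x*y/2 + y^3}; counting standard monomials gives mu = 8. Corank 2; j^3 = -3*x^2*y has shape L^2 M (L != M), so D-series; mu = 8 gives D_8.

D_8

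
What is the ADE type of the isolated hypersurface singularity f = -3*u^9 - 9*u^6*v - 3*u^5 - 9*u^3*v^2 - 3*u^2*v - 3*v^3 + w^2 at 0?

D_4

The Hessian of f at 0 has rank 1. Corank 2; j^3 = -3*v*(u^2 + v^2) splits into three distinct lines over C (the quadratic factor has nonzero discriminant), so D_4.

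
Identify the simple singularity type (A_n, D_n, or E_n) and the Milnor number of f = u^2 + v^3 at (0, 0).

Type A_{2}, Milnor number mu = 2.

The Hessian of f at 0 has rank 1. Corank 1: A-series; mu = 2 gives A_2.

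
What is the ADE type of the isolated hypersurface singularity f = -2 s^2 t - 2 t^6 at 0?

D_{7}

The Hessian of f at 0 has rank 0. Corank 2; j^3 = -2*s^2*t has shape L^2 M (L != M), so D-series; mu = 7 gives D_7.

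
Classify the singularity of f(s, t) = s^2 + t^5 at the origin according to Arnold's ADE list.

A_{4}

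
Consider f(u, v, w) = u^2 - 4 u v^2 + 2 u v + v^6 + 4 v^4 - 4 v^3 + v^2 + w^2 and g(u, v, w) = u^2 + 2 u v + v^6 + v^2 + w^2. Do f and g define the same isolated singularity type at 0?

Yes.

The Hessian of f at 0 has rank 2. Corank 1: A-series; mu = 5 gives A_5. The Hessian of g at 0 has rank 2. Corank 1: A-series; mu = 5 gives A_5. Both have type A_5, hence right-equivalent.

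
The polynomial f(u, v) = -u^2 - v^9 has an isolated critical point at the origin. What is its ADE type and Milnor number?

Type A8, Milnor number mu = 8.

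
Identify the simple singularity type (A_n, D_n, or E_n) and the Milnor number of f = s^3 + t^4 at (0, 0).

Type E6, Milnor number mu = 6.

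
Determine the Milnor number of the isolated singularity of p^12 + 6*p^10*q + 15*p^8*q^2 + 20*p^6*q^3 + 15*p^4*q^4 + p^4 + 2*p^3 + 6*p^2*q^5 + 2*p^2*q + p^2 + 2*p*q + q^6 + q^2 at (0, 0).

5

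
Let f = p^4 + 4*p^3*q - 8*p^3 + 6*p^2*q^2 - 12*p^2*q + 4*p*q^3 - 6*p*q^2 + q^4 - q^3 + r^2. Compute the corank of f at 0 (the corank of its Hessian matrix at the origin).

2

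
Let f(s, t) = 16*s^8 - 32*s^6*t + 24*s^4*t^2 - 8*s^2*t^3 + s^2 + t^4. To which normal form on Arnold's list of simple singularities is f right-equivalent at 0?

A_3

The Hessian of f at 0 has rank 1. Corank 1: A-series; mu = 3 gives A_3.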